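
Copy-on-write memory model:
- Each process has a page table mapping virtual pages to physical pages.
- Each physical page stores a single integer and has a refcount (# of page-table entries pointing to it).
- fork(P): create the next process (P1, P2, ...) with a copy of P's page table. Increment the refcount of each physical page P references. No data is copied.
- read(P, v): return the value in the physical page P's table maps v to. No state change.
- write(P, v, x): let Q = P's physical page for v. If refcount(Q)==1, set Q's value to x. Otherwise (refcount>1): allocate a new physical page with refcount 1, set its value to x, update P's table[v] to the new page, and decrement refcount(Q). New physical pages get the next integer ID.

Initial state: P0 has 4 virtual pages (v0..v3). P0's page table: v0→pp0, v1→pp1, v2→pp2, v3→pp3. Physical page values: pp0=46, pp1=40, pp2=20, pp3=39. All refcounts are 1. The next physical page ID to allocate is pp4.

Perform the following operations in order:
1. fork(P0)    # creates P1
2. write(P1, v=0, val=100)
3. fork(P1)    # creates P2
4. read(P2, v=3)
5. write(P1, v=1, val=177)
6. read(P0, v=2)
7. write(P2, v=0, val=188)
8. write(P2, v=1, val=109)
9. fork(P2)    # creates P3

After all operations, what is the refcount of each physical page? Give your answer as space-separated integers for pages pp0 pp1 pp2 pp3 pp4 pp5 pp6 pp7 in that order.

Answer: 1 1 4 4 1 1 2 2

Derivation:
Op 1: fork(P0) -> P1. 4 ppages; refcounts: pp0:2 pp1:2 pp2:2 pp3:2
Op 2: write(P1, v0, 100). refcount(pp0)=2>1 -> COPY to pp4. 5 ppages; refcounts: pp0:1 pp1:2 pp2:2 pp3:2 pp4:1
Op 3: fork(P1) -> P2. 5 ppages; refcounts: pp0:1 pp1:3 pp2:3 pp3:3 pp4:2
Op 4: read(P2, v3) -> 39. No state change.
Op 5: write(P1, v1, 177). refcount(pp1)=3>1 -> COPY to pp5. 6 ppages; refcounts: pp0:1 pp1:2 pp2:3 pp3:3 pp4:2 pp5:1
Op 6: read(P0, v2) -> 20. No state change.
Op 7: write(P2, v0, 188). refcount(pp4)=2>1 -> COPY to pp6. 7 ppages; refcounts: pp0:1 pp1:2 pp2:3 pp3:3 pp4:1 pp5:1 pp6:1
Op 8: write(P2, v1, 109). refcount(pp1)=2>1 -> COPY to pp7. 8 ppages; refcounts: pp0:1 pp1:1 pp2:3 pp3:3 pp4:1 pp5:1 pp6:1 pp7:1
Op 9: fork(P2) -> P3. 8 ppages; refcounts: pp0:1 pp1:1 pp2:4 pp3:4 pp4:1 pp5:1 pp6:2 pp7:2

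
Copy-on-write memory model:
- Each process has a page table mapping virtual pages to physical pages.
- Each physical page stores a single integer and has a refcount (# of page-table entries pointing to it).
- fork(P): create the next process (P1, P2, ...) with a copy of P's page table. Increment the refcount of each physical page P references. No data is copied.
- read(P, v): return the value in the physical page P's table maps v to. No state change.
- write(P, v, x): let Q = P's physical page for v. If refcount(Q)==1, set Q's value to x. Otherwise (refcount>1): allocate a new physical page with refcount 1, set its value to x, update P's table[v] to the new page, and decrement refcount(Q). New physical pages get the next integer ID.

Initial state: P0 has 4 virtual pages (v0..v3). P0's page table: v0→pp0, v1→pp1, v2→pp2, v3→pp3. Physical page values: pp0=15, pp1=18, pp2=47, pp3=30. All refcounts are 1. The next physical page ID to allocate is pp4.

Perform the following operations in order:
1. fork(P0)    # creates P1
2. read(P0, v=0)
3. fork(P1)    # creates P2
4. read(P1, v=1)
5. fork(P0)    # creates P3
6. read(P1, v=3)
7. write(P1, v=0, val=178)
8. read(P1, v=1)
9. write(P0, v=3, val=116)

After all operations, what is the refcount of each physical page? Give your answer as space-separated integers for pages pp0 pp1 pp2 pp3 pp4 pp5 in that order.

Op 1: fork(P0) -> P1. 4 ppages; refcounts: pp0:2 pp1:2 pp2:2 pp3:2
Op 2: read(P0, v0) -> 15. No state change.
Op 3: fork(P1) -> P2. 4 ppages; refcounts: pp0:3 pp1:3 pp2:3 pp3:3
Op 4: read(P1, v1) -> 18. No state change.
Op 5: fork(P0) -> P3. 4 ppages; refcounts: pp0:4 pp1:4 pp2:4 pp3:4
Op 6: read(P1, v3) -> 30. No state change.
Op 7: write(P1, v0, 178). refcount(pp0)=4>1 -> COPY to pp4. 5 ppages; refcounts: pp0:3 pp1:4 pp2:4 pp3:4 pp4:1
Op 8: read(P1, v1) -> 18. No state change.
Op 9: write(P0, v3, 116). refcount(pp3)=4>1 -> COPY to pp5. 6 ppages; refcounts: pp0:3 pp1:4 pp2:4 pp3:3 pp4:1 pp5:1

Answer: 3 4 4 3 1 1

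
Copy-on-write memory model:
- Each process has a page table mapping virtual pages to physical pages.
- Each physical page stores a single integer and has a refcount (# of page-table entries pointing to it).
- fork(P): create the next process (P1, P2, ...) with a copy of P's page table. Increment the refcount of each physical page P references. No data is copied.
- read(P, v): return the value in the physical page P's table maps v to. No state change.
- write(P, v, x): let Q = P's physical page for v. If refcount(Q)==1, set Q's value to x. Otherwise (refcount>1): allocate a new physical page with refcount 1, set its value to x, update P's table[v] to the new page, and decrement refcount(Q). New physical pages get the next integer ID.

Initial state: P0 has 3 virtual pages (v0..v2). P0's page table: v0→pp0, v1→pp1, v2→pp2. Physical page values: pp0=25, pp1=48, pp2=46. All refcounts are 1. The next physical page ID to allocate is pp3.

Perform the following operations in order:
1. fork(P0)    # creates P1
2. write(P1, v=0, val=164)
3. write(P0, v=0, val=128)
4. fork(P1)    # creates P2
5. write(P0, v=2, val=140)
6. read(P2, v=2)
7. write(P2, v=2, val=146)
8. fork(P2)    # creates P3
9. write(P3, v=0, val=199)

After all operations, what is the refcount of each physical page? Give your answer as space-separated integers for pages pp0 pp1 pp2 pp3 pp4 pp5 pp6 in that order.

Answer: 1 4 1 2 1 2 1

Derivation:
Op 1: fork(P0) -> P1. 3 ppages; refcounts: pp0:2 pp1:2 pp2:2
Op 2: write(P1, v0, 164). refcount(pp0)=2>1 -> COPY to pp3. 4 ppages; refcounts: pp0:1 pp1:2 pp2:2 pp3:1
Op 3: write(P0, v0, 128). refcount(pp0)=1 -> write in place. 4 ppages; refcounts: pp0:1 pp1:2 pp2:2 pp3:1
Op 4: fork(P1) -> P2. 4 ppages; refcounts: pp0:1 pp1:3 pp2:3 pp3:2
Op 5: write(P0, v2, 140). refcount(pp2)=3>1 -> COPY to pp4. 5 ppages; refcounts: pp0:1 pp1:3 pp2:2 pp3:2 pp4:1
Op 6: read(P2, v2) -> 46. No state change.
Op 7: write(P2, v2, 146). refcount(pp2)=2>1 -> COPY to pp5. 6 ppages; refcounts: pp0:1 pp1:3 pp2:1 pp3:2 pp4:1 pp5:1
Op 8: fork(P2) -> P3. 6 ppages; refcounts: pp0:1 pp1:4 pp2:1 pp3:3 pp4:1 pp5:2
Op 9: write(P3, v0, 199). refcount(pp3)=3>1 -> COPY to pp6. 7 ppages; refcounts: pp0:1 pp1:4 pp2:1 pp3:2 pp4:1 pp5:2 pp6:1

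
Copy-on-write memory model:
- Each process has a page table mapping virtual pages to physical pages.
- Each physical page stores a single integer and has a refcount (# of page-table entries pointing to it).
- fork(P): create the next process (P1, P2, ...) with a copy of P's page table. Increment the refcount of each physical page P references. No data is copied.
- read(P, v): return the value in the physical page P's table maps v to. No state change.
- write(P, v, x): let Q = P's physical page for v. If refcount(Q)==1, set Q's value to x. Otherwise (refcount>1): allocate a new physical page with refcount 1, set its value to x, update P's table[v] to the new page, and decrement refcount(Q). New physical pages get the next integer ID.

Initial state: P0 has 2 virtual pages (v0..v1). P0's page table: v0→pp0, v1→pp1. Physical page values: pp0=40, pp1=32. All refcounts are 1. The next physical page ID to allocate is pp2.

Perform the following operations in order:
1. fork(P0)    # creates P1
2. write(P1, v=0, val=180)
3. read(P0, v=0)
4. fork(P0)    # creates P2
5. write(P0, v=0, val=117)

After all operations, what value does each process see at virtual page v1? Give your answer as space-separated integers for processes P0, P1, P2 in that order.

Answer: 32 32 32

Derivation:
Op 1: fork(P0) -> P1. 2 ppages; refcounts: pp0:2 pp1:2
Op 2: write(P1, v0, 180). refcount(pp0)=2>1 -> COPY to pp2. 3 ppages; refcounts: pp0:1 pp1:2 pp2:1
Op 3: read(P0, v0) -> 40. No state change.
Op 4: fork(P0) -> P2. 3 ppages; refcounts: pp0:2 pp1:3 pp2:1
Op 5: write(P0, v0, 117). refcount(pp0)=2>1 -> COPY to pp3. 4 ppages; refcounts: pp0:1 pp1:3 pp2:1 pp3:1
P0: v1 -> pp1 = 32
P1: v1 -> pp1 = 32
P2: v1 -> pp1 = 32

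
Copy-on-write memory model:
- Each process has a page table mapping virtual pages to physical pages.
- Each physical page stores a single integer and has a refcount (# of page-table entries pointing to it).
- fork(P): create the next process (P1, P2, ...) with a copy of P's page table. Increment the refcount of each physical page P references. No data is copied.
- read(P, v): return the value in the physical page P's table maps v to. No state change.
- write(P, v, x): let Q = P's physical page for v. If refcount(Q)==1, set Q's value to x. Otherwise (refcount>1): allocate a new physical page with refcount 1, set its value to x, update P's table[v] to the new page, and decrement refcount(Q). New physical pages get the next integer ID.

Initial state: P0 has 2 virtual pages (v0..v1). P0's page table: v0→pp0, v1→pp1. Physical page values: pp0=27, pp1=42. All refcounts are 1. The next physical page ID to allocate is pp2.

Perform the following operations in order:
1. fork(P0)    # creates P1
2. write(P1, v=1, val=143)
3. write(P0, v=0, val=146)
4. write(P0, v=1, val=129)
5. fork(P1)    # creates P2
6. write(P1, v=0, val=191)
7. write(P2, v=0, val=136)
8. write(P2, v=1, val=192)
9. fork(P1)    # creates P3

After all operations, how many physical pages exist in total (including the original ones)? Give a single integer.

Answer: 6

Derivation:
Op 1: fork(P0) -> P1. 2 ppages; refcounts: pp0:2 pp1:2
Op 2: write(P1, v1, 143). refcount(pp1)=2>1 -> COPY to pp2. 3 ppages; refcounts: pp0:2 pp1:1 pp2:1
Op 3: write(P0, v0, 146). refcount(pp0)=2>1 -> COPY to pp3. 4 ppages; refcounts: pp0:1 pp1:1 pp2:1 pp3:1
Op 4: write(P0, v1, 129). refcount(pp1)=1 -> write in place. 4 ppages; refcounts: pp0:1 pp1:1 pp2:1 pp3:1
Op 5: fork(P1) -> P2. 4 ppages; refcounts: pp0:2 pp1:1 pp2:2 pp3:1
Op 6: write(P1, v0, 191). refcount(pp0)=2>1 -> COPY to pp4. 5 ppages; refcounts: pp0:1 pp1:1 pp2:2 pp3:1 pp4:1
Op 7: write(P2, v0, 136). refcount(pp0)=1 -> write in place. 5 ppages; refcounts: pp0:1 pp1:1 pp2:2 pp3:1 pp4:1
Op 8: write(P2, v1, 192). refcount(pp2)=2>1 -> COPY to pp5. 6 ppages; refcounts: pp0:1 pp1:1 pp2:1 pp3:1 pp4:1 pp5:1
Op 9: fork(P1) -> P3. 6 ppages; refcounts: pp0:1 pp1:1 pp2:2 pp3:1 pp4:2 pp5:1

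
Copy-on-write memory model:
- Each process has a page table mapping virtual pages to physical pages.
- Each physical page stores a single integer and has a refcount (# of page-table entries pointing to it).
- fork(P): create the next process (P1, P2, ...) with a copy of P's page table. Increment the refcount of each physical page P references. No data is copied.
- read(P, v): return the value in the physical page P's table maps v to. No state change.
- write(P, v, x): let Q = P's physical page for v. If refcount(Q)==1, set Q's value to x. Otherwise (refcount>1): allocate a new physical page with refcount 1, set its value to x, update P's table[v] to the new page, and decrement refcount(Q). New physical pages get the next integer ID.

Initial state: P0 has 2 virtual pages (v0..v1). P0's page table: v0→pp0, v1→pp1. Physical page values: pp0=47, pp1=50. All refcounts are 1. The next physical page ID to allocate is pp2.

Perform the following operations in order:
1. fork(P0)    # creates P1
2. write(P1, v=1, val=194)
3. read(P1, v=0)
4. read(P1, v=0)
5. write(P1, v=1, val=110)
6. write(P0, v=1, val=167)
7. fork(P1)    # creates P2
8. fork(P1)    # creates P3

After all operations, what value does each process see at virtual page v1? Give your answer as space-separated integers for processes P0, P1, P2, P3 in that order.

Op 1: fork(P0) -> P1. 2 ppages; refcounts: pp0:2 pp1:2
Op 2: write(P1, v1, 194). refcount(pp1)=2>1 -> COPY to pp2. 3 ppages; refcounts: pp0:2 pp1:1 pp2:1
Op 3: read(P1, v0) -> 47. No state change.
Op 4: read(P1, v0) -> 47. No state change.
Op 5: write(P1, v1, 110). refcount(pp2)=1 -> write in place. 3 ppages; refcounts: pp0:2 pp1:1 pp2:1
Op 6: write(P0, v1, 167). refcount(pp1)=1 -> write in place. 3 ppages; refcounts: pp0:2 pp1:1 pp2:1
Op 7: fork(P1) -> P2. 3 ppages; refcounts: pp0:3 pp1:1 pp2:2
Op 8: fork(P1) -> P3. 3 ppages; refcounts: pp0:4 pp1:1 pp2:3
P0: v1 -> pp1 = 167
P1: v1 -> pp2 = 110
P2: v1 -> pp2 = 110
P3: v1 -> pp2 = 110

Answer: 167 110 110 110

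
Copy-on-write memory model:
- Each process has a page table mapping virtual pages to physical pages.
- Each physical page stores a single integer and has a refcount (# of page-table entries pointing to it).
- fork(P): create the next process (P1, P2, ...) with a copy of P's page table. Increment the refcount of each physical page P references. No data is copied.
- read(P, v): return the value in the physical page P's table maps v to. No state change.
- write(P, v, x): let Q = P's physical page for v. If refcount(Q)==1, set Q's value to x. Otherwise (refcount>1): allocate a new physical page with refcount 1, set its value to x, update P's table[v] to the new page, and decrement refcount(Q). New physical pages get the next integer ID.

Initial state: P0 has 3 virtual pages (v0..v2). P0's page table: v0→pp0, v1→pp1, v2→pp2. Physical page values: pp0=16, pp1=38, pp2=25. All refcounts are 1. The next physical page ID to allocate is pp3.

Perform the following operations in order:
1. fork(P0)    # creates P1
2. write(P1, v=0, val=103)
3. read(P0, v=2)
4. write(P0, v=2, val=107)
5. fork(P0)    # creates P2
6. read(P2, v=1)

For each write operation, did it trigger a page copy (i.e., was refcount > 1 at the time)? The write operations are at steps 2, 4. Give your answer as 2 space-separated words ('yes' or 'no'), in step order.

Op 1: fork(P0) -> P1. 3 ppages; refcounts: pp0:2 pp1:2 pp2:2
Op 2: write(P1, v0, 103). refcount(pp0)=2>1 -> COPY to pp3. 4 ppages; refcounts: pp0:1 pp1:2 pp2:2 pp3:1
Op 3: read(P0, v2) -> 25. No state change.
Op 4: write(P0, v2, 107). refcount(pp2)=2>1 -> COPY to pp4. 5 ppages; refcounts: pp0:1 pp1:2 pp2:1 pp3:1 pp4:1
Op 5: fork(P0) -> P2. 5 ppages; refcounts: pp0:2 pp1:3 pp2:1 pp3:1 pp4:2
Op 6: read(P2, v1) -> 38. No state change.

yes yes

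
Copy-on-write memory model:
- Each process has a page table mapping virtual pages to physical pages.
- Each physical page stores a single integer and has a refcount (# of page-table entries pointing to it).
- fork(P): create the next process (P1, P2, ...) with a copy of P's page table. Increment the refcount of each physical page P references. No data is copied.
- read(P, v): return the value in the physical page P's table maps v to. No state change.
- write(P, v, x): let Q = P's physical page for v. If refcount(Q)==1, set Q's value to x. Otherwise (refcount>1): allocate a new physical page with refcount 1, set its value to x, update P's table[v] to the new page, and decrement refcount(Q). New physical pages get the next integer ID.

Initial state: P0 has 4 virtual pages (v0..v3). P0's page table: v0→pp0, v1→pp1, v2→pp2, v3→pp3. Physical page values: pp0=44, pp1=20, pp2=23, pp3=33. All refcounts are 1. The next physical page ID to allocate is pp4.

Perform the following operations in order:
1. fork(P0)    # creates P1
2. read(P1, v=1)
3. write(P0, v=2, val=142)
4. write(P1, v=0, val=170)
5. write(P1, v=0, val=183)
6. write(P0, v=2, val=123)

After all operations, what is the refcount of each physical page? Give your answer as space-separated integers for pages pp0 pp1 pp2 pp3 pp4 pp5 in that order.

Op 1: fork(P0) -> P1. 4 ppages; refcounts: pp0:2 pp1:2 pp2:2 pp3:2
Op 2: read(P1, v1) -> 20. No state change.
Op 3: write(P0, v2, 142). refcount(pp2)=2>1 -> COPY to pp4. 5 ppages; refcounts: pp0:2 pp1:2 pp2:1 pp3:2 pp4:1
Op 4: write(P1, v0, 170). refcount(pp0)=2>1 -> COPY to pp5. 6 ppages; refcounts: pp0:1 pp1:2 pp2:1 pp3:2 pp4:1 pp5:1
Op 5: write(P1, v0, 183). refcount(pp5)=1 -> write in place. 6 ppages; refcounts: pp0:1 pp1:2 pp2:1 pp3:2 pp4:1 pp5:1
Op 6: write(P0, v2, 123). refcount(pp4)=1 -> write in place. 6 ppages; refcounts: pp0:1 pp1:2 pp2:1 pp3:2 pp4:1 pp5:1

Answer: 1 2 1 2 1 1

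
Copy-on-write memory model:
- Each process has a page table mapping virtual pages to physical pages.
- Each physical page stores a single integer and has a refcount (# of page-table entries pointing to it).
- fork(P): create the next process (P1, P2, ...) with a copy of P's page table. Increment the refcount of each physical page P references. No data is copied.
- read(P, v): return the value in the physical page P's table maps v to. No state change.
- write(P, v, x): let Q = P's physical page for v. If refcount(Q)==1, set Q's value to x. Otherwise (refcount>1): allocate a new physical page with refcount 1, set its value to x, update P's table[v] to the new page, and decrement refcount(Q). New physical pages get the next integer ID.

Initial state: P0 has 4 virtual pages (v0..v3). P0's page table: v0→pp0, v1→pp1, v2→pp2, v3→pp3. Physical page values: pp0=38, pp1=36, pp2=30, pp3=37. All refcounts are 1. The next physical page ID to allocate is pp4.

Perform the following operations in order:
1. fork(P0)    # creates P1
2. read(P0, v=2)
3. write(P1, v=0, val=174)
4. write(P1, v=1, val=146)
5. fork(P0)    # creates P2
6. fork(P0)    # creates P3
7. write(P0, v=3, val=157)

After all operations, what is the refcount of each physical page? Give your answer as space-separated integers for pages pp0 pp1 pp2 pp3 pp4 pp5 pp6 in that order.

Answer: 3 3 4 3 1 1 1

Derivation:
Op 1: fork(P0) -> P1. 4 ppages; refcounts: pp0:2 pp1:2 pp2:2 pp3:2
Op 2: read(P0, v2) -> 30. No state change.
Op 3: write(P1, v0, 174). refcount(pp0)=2>1 -> COPY to pp4. 5 ppages; refcounts: pp0:1 pp1:2 pp2:2 pp3:2 pp4:1
Op 4: write(P1, v1, 146). refcount(pp1)=2>1 -> COPY to pp5. 6 ppages; refcounts: pp0:1 pp1:1 pp2:2 pp3:2 pp4:1 pp5:1
Op 5: fork(P0) -> P2. 6 ppages; refcounts: pp0:2 pp1:2 pp2:3 pp3:3 pp4:1 pp5:1
Op 6: fork(P0) -> P3. 6 ppages; refcounts: pp0:3 pp1:3 pp2:4 pp3:4 pp4:1 pp5:1
Op 7: write(P0, v3, 157). refcount(pp3)=4>1 -> COPY to pp6. 7 ppages; refcounts: pp0:3 pp1:3 pp2:4 pp3:3 pp4:1 pp5:1 pp6:1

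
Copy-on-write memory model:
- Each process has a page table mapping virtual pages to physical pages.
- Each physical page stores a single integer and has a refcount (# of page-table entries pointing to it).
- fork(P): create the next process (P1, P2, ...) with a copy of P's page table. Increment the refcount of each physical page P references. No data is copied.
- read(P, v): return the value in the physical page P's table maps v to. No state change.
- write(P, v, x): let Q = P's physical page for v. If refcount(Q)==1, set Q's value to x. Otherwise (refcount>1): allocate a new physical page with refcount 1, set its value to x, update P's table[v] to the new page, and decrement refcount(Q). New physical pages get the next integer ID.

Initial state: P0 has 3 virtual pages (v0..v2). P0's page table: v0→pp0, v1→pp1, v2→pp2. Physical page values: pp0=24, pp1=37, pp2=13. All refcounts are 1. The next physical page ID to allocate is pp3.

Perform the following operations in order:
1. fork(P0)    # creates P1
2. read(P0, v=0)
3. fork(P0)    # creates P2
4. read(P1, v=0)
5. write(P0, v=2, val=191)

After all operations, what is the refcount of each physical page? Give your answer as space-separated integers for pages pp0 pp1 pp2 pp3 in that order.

Op 1: fork(P0) -> P1. 3 ppages; refcounts: pp0:2 pp1:2 pp2:2
Op 2: read(P0, v0) -> 24. No state change.
Op 3: fork(P0) -> P2. 3 ppages; refcounts: pp0:3 pp1:3 pp2:3
Op 4: read(P1, v0) -> 24. No state change.
Op 5: write(P0, v2, 191). refcount(pp2)=3>1 -> COPY to pp3. 4 ppages; refcounts: pp0:3 pp1:3 pp2:2 pp3:1

Answer: 3 3 2 1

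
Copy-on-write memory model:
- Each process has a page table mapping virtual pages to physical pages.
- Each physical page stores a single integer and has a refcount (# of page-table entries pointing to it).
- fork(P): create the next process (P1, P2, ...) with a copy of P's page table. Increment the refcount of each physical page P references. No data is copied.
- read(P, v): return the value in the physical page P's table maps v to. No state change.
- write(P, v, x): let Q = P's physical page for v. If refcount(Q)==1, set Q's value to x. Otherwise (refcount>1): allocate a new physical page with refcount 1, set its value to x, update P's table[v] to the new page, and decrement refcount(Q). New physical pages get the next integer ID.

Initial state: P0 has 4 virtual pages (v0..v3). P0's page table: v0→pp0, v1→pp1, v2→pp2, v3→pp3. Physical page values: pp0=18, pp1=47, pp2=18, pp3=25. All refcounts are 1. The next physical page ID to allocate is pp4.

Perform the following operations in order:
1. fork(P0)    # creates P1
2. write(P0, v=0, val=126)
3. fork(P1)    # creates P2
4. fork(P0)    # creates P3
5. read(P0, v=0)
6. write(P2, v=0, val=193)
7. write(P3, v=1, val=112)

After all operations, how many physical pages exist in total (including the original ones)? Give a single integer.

Answer: 7

Derivation:
Op 1: fork(P0) -> P1. 4 ppages; refcounts: pp0:2 pp1:2 pp2:2 pp3:2
Op 2: write(P0, v0, 126). refcount(pp0)=2>1 -> COPY to pp4. 5 ppages; refcounts: pp0:1 pp1:2 pp2:2 pp3:2 pp4:1
Op 3: fork(P1) -> P2. 5 ppages; refcounts: pp0:2 pp1:3 pp2:3 pp3:3 pp4:1
Op 4: fork(P0) -> P3. 5 ppages; refcounts: pp0:2 pp1:4 pp2:4 pp3:4 pp4:2
Op 5: read(P0, v0) -> 126. No state change.
Op 6: write(P2, v0, 193). refcount(pp0)=2>1 -> COPY to pp5. 6 ppages; refcounts: pp0:1 pp1:4 pp2:4 pp3:4 pp4:2 pp5:1
Op 7: write(P3, v1, 112). refcount(pp1)=4>1 -> COPY to pp6. 7 ppages; refcounts: pp0:1 pp1:3 pp2:4 pp3:4 pp4:2 pp5:1 pp6:1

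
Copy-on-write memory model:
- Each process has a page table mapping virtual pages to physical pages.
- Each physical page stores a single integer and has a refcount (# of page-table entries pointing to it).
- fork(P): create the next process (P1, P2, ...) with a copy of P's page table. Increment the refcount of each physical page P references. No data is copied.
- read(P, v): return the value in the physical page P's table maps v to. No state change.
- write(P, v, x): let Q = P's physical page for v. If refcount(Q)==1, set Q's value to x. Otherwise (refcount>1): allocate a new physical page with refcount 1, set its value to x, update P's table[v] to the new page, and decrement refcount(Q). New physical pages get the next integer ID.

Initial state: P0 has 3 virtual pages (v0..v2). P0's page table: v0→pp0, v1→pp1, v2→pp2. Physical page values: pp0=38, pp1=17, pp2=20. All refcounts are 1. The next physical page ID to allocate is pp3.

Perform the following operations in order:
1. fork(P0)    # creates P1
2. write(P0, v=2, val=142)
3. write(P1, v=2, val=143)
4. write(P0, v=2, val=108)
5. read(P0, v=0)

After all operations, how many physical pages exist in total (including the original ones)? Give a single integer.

Op 1: fork(P0) -> P1. 3 ppages; refcounts: pp0:2 pp1:2 pp2:2
Op 2: write(P0, v2, 142). refcount(pp2)=2>1 -> COPY to pp3. 4 ppages; refcounts: pp0:2 pp1:2 pp2:1 pp3:1
Op 3: write(P1, v2, 143). refcount(pp2)=1 -> write in place. 4 ppages; refcounts: pp0:2 pp1:2 pp2:1 pp3:1
Op 4: write(P0, v2, 108). refcount(pp3)=1 -> write in place. 4 ppages; refcounts: pp0:2 pp1:2 pp2:1 pp3:1
Op 5: read(P0, v0) -> 38. No state change.

Answer: 4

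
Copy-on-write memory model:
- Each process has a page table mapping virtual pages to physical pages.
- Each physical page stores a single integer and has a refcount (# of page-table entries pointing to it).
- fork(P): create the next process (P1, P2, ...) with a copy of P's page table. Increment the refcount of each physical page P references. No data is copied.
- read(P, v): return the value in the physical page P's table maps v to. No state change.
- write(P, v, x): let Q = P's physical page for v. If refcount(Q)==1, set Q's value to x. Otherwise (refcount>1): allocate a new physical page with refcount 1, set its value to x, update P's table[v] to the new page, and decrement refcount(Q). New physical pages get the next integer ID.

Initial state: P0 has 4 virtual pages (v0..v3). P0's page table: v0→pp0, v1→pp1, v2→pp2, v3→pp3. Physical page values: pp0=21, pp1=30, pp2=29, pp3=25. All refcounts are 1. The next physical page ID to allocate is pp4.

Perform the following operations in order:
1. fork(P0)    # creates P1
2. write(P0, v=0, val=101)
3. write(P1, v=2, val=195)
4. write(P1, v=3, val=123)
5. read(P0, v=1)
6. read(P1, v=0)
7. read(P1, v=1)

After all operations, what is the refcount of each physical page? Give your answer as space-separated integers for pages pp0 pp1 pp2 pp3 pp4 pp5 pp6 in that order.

Op 1: fork(P0) -> P1. 4 ppages; refcounts: pp0:2 pp1:2 pp2:2 pp3:2
Op 2: write(P0, v0, 101). refcount(pp0)=2>1 -> COPY to pp4. 5 ppages; refcounts: pp0:1 pp1:2 pp2:2 pp3:2 pp4:1
Op 3: write(P1, v2, 195). refcount(pp2)=2>1 -> COPY to pp5. 6 ppages; refcounts: pp0:1 pp1:2 pp2:1 pp3:2 pp4:1 pp5:1
Op 4: write(P1, v3, 123). refcount(pp3)=2>1 -> COPY to pp6. 7 ppages; refcounts: pp0:1 pp1:2 pp2:1 pp3:1 pp4:1 pp5:1 pp6:1
Op 5: read(P0, v1) -> 30. No state change.
Op 6: read(P1, v0) -> 21. No state change.
Op 7: read(P1, v1) -> 30. No state change.

Answer: 1 2 1 1 1 1 1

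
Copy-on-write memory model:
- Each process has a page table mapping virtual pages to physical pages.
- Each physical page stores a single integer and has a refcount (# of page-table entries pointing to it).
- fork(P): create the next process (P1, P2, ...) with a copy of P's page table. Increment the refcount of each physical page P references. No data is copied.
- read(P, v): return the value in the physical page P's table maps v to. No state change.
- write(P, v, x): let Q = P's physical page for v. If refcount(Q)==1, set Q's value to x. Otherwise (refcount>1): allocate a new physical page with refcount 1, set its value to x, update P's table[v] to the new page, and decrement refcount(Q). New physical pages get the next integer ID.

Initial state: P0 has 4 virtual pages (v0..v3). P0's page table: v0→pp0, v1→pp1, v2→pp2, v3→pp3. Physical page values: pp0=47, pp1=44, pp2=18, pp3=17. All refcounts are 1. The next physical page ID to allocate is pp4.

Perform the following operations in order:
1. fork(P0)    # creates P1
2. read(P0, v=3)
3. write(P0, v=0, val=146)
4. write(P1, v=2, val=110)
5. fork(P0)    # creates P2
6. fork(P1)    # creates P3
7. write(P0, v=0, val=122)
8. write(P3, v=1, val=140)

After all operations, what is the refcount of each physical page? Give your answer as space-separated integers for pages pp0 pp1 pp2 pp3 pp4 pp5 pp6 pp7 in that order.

Answer: 2 3 2 4 1 2 1 1

Derivation:
Op 1: fork(P0) -> P1. 4 ppages; refcounts: pp0:2 pp1:2 pp2:2 pp3:2
Op 2: read(P0, v3) -> 17. No state change.
Op 3: write(P0, v0, 146). refcount(pp0)=2>1 -> COPY to pp4. 5 ppages; refcounts: pp0:1 pp1:2 pp2:2 pp3:2 pp4:1
Op 4: write(P1, v2, 110). refcount(pp2)=2>1 -> COPY to pp5. 6 ppages; refcounts: pp0:1 pp1:2 pp2:1 pp3:2 pp4:1 pp5:1
Op 5: fork(P0) -> P2. 6 ppages; refcounts: pp0:1 pp1:3 pp2:2 pp3:3 pp4:2 pp5:1
Op 6: fork(P1) -> P3. 6 ppages; refcounts: pp0:2 pp1:4 pp2:2 pp3:4 pp4:2 pp5:2
Op 7: write(P0, v0, 122). refcount(pp4)=2>1 -> COPY to pp6. 7 ppages; refcounts: pp0:2 pp1:4 pp2:2 pp3:4 pp4:1 pp5:2 pp6:1
Op 8: write(P3, v1, 140). refcount(pp1)=4>1 -> COPY to pp7. 8 ppages; refcounts: pp0:2 pp1:3 pp2:2 pp3:4 pp4:1 pp5:2 pp6:1 pp7:1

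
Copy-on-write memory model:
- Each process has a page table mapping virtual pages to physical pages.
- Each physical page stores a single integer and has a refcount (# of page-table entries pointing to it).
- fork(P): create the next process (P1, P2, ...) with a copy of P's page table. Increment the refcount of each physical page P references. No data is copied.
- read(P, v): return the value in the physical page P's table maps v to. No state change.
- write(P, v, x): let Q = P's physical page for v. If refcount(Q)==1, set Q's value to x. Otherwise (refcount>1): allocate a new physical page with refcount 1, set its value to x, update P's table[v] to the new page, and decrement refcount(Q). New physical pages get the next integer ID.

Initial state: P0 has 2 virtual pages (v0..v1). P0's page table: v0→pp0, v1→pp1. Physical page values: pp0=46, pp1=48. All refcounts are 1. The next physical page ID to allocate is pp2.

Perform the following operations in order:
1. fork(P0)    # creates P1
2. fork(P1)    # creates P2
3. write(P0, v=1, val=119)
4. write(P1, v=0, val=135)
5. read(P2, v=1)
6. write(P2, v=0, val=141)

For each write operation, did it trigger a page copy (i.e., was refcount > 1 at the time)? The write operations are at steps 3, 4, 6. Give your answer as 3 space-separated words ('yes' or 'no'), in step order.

Op 1: fork(P0) -> P1. 2 ppages; refcounts: pp0:2 pp1:2
Op 2: fork(P1) -> P2. 2 ppages; refcounts: pp0:3 pp1:3
Op 3: write(P0, v1, 119). refcount(pp1)=3>1 -> COPY to pp2. 3 ppages; refcounts: pp0:3 pp1:2 pp2:1
Op 4: write(P1, v0, 135). refcount(pp0)=3>1 -> COPY to pp3. 4 ppages; refcounts: pp0:2 pp1:2 pp2:1 pp3:1
Op 5: read(P2, v1) -> 48. No state change.
Op 6: write(P2, v0, 141). refcount(pp0)=2>1 -> COPY to pp4. 5 ppages; refcounts: pp0:1 pp1:2 pp2:1 pp3:1 pp4:1

yes yes yes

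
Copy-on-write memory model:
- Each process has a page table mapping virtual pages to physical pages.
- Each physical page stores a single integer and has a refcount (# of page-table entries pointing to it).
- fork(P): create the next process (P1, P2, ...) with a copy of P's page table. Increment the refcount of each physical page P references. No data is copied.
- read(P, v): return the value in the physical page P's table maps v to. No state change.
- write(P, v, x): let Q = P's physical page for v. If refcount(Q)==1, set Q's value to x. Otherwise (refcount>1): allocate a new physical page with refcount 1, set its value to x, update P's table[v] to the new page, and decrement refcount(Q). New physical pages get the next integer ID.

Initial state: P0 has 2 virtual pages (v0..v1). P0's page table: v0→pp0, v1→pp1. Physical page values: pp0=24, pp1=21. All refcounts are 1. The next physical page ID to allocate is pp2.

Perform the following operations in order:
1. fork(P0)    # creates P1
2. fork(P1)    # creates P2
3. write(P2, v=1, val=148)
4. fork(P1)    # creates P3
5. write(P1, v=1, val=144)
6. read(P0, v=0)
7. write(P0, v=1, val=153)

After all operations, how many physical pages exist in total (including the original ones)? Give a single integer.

Answer: 5

Derivation:
Op 1: fork(P0) -> P1. 2 ppages; refcounts: pp0:2 pp1:2
Op 2: fork(P1) -> P2. 2 ppages; refcounts: pp0:3 pp1:3
Op 3: write(P2, v1, 148). refcount(pp1)=3>1 -> COPY to pp2. 3 ppages; refcounts: pp0:3 pp1:2 pp2:1
Op 4: fork(P1) -> P3. 3 ppages; refcounts: pp0:4 pp1:3 pp2:1
Op 5: write(P1, v1, 144). refcount(pp1)=3>1 -> COPY to pp3. 4 ppages; refcounts: pp0:4 pp1:2 pp2:1 pp3:1
Op 6: read(P0, v0) -> 24. No state change.
Op 7: write(P0, v1, 153). refcount(pp1)=2>1 -> COPY to pp4. 5 ppages; refcounts: pp0:4 pp1:1 pp2:1 pp3:1 pp4:1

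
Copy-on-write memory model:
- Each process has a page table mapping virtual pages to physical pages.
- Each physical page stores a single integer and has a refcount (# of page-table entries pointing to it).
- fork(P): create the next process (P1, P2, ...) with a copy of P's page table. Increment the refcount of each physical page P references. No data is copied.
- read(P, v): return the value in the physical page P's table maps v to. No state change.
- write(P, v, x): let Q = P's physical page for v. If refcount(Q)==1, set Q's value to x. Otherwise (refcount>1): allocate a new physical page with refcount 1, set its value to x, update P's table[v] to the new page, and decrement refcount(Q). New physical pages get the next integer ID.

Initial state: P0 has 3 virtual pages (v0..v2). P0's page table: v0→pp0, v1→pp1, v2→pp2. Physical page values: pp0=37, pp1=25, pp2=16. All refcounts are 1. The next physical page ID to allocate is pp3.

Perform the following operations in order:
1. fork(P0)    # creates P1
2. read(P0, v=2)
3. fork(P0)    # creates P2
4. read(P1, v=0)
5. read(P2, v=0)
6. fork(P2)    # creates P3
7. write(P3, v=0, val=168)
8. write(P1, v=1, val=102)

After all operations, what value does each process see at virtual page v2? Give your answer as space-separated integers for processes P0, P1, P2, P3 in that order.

Answer: 16 16 16 16

Derivation:
Op 1: fork(P0) -> P1. 3 ppages; refcounts: pp0:2 pp1:2 pp2:2
Op 2: read(P0, v2) -> 16. No state change.
Op 3: fork(P0) -> P2. 3 ppages; refcounts: pp0:3 pp1:3 pp2:3
Op 4: read(P1, v0) -> 37. No state change.
Op 5: read(P2, v0) -> 37. No state change.
Op 6: fork(P2) -> P3. 3 ppages; refcounts: pp0:4 pp1:4 pp2:4
Op 7: write(P3, v0, 168). refcount(pp0)=4>1 -> COPY to pp3. 4 ppages; refcounts: pp0:3 pp1:4 pp2:4 pp3:1
Op 8: write(P1, v1, 102). refcount(pp1)=4>1 -> COPY to pp4. 5 ppages; refcounts: pp0:3 pp1:3 pp2:4 pp3:1 pp4:1
P0: v2 -> pp2 = 16
P1: v2 -> pp2 = 16
P2: v2 -> pp2 = 16
P3: v2 -> pp2 = 16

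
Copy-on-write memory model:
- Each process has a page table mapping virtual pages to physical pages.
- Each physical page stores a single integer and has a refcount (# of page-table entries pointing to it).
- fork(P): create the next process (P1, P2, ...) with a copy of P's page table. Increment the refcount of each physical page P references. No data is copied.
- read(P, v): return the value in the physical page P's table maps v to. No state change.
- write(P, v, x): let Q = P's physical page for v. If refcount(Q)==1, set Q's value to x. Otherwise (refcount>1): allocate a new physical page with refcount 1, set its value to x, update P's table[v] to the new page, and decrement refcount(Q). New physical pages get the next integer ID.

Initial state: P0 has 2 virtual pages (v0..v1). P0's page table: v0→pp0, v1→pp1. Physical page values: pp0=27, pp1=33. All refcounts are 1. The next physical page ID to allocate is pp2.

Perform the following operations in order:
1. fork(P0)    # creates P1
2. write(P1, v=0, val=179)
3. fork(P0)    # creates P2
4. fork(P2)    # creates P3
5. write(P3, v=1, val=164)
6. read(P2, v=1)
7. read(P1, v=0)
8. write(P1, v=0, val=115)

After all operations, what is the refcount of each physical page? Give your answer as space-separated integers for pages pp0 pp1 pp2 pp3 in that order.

Op 1: fork(P0) -> P1. 2 ppages; refcounts: pp0:2 pp1:2
Op 2: write(P1, v0, 179). refcount(pp0)=2>1 -> COPY to pp2. 3 ppages; refcounts: pp0:1 pp1:2 pp2:1
Op 3: fork(P0) -> P2. 3 ppages; refcounts: pp0:2 pp1:3 pp2:1
Op 4: fork(P2) -> P3. 3 ppages; refcounts: pp0:3 pp1:4 pp2:1
Op 5: write(P3, v1, 164). refcount(pp1)=4>1 -> COPY to pp3. 4 ppages; refcounts: pp0:3 pp1:3 pp2:1 pp3:1
Op 6: read(P2, v1) -> 33. No state change.
Op 7: read(P1, v0) -> 179. No state change.
Op 8: write(P1, v0, 115). refcount(pp2)=1 -> write in place. 4 ppages; refcounts: pp0:3 pp1:3 pp2:1 pp3:1

Answer: 3 3 1 1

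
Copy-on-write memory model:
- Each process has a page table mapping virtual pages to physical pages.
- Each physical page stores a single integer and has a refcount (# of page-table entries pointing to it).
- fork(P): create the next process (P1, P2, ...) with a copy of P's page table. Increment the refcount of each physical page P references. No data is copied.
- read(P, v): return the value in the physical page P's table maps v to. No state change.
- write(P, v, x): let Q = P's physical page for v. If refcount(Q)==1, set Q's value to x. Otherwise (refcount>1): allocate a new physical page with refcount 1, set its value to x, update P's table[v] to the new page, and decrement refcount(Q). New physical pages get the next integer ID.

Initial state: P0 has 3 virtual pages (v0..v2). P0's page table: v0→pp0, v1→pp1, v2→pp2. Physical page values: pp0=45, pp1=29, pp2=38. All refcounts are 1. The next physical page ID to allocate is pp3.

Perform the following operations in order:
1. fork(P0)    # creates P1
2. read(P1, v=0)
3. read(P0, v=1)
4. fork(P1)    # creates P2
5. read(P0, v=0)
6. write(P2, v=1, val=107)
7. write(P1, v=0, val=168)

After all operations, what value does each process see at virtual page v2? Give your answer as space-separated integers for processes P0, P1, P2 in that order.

Op 1: fork(P0) -> P1. 3 ppages; refcounts: pp0:2 pp1:2 pp2:2
Op 2: read(P1, v0) -> 45. No state change.
Op 3: read(P0, v1) -> 29. No state change.
Op 4: fork(P1) -> P2. 3 ppages; refcounts: pp0:3 pp1:3 pp2:3
Op 5: read(P0, v0) -> 45. No state change.
Op 6: write(P2, v1, 107). refcount(pp1)=3>1 -> COPY to pp3. 4 ppages; refcounts: pp0:3 pp1:2 pp2:3 pp3:1
Op 7: write(P1, v0, 168). refcount(pp0)=3>1 -> COPY to pp4. 5 ppages; refcounts: pp0:2 pp1:2 pp2:3 pp3:1 pp4:1
P0: v2 -> pp2 = 38
P1: v2 -> pp2 = 38
P2: v2 -> pp2 = 38

Answer: 38 38 38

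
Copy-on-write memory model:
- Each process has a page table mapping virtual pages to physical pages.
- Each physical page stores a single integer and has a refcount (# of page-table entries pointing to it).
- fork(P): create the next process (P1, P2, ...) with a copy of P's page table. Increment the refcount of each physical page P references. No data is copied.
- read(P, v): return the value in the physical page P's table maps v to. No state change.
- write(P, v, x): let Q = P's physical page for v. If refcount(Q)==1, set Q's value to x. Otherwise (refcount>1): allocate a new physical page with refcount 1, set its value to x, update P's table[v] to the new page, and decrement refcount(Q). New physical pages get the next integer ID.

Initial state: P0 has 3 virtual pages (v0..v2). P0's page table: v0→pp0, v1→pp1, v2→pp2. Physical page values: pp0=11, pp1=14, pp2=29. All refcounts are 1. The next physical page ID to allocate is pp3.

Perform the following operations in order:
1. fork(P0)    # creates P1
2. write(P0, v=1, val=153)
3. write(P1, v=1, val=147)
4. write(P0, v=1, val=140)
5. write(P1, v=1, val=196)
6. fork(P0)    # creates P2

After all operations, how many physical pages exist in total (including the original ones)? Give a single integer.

Answer: 4

Derivation:
Op 1: fork(P0) -> P1. 3 ppages; refcounts: pp0:2 pp1:2 pp2:2
Op 2: write(P0, v1, 153). refcount(pp1)=2>1 -> COPY to pp3. 4 ppages; refcounts: pp0:2 pp1:1 pp2:2 pp3:1
Op 3: write(P1, v1, 147). refcount(pp1)=1 -> write in place. 4 ppages; refcounts: pp0:2 pp1:1 pp2:2 pp3:1
Op 4: write(P0, v1, 140). refcount(pp3)=1 -> write in place. 4 ppages; refcounts: pp0:2 pp1:1 pp2:2 pp3:1
Op 5: write(P1, v1, 196). refcount(pp1)=1 -> write in place. 4 ppages; refcounts: pp0:2 pp1:1 pp2:2 pp3:1
Op 6: fork(P0) -> P2. 4 ppages; refcounts: pp0:3 pp1:1 pp2:3 pp3:2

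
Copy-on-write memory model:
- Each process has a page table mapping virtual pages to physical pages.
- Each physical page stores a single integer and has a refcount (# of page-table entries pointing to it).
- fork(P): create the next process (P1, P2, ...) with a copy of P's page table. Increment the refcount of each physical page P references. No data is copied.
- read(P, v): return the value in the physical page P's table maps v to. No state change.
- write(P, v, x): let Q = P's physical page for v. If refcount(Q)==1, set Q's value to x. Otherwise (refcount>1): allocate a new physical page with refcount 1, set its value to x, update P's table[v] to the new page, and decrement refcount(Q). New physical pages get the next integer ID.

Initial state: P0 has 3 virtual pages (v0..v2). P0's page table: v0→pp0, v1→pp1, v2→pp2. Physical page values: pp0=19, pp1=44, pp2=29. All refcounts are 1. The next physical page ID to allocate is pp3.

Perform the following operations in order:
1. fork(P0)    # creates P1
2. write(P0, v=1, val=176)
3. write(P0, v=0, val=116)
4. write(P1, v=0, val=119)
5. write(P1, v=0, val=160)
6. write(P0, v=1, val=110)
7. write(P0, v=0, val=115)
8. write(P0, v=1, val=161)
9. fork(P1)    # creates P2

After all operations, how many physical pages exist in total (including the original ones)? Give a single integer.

Op 1: fork(P0) -> P1. 3 ppages; refcounts: pp0:2 pp1:2 pp2:2
Op 2: write(P0, v1, 176). refcount(pp1)=2>1 -> COPY to pp3. 4 ppages; refcounts: pp0:2 pp1:1 pp2:2 pp3:1
Op 3: write(P0, v0, 116). refcount(pp0)=2>1 -> COPY to pp4. 5 ppages; refcounts: pp0:1 pp1:1 pp2:2 pp3:1 pp4:1
Op 4: write(P1, v0, 119). refcount(pp0)=1 -> write in place. 5 ppages; refcounts: pp0:1 pp1:1 pp2:2 pp3:1 pp4:1
Op 5: write(P1, v0, 160). refcount(pp0)=1 -> write in place. 5 ppages; refcounts: pp0:1 pp1:1 pp2:2 pp3:1 pp4:1
Op 6: write(P0, v1, 110). refcount(pp3)=1 -> write in place. 5 ppages; refcounts: pp0:1 pp1:1 pp2:2 pp3:1 pp4:1
Op 7: write(P0, v0, 115). refcount(pp4)=1 -> write in place. 5 ppages; refcounts: pp0:1 pp1:1 pp2:2 pp3:1 pp4:1
Op 8: write(P0, v1, 161). refcount(pp3)=1 -> write in place. 5 ppages; refcounts: pp0:1 pp1:1 pp2:2 pp3:1 pp4:1
Op 9: fork(P1) -> P2. 5 ppages; refcounts: pp0:2 pp1:2 pp2:3 pp3:1 pp4:1

Answer: 5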